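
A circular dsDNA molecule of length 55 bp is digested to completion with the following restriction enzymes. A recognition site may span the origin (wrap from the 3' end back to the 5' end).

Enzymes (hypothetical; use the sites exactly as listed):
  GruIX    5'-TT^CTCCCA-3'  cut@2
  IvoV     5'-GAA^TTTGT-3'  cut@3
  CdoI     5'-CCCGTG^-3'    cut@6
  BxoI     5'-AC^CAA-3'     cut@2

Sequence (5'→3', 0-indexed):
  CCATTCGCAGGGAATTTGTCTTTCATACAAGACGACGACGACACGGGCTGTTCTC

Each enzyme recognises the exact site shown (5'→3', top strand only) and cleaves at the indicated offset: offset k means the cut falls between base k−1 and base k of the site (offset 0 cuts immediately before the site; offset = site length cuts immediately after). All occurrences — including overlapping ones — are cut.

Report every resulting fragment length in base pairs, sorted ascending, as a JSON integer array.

[17,38]

Site scan:
  GruIX (TTCTCCCA, off=2): starts [50] → cuts [52]
  IvoV (GAATTTGT, off=3): starts [11] → cuts [14]
  CdoI (CCCGTG, off=6): no sites
  BxoI (ACCAA, off=2): no sites

All cut coordinates (distinct, sorted): [14, 52]

Fragments:
  14→52: 38 bp
  52→14 (wrap): 55-52+14 = 17 bp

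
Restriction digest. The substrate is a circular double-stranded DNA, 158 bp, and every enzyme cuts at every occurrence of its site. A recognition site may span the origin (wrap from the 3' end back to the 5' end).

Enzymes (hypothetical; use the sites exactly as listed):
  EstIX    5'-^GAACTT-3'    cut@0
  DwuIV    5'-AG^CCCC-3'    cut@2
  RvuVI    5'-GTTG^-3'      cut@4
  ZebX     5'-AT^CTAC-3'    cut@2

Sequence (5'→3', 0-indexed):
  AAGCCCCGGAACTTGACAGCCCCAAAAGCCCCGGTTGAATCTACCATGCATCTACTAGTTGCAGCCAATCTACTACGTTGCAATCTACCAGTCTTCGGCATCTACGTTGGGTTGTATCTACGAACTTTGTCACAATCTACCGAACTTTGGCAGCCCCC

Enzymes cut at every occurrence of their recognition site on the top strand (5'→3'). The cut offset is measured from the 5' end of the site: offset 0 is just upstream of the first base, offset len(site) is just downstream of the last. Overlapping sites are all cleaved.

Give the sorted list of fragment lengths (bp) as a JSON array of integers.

[3,3,4,4,5,5,5,8,8,8,9,9,10,11,11,11,12,15,17]

Per-enzyme occurrences:
  EstIX (GAACTT, off=0): starts [8, 121, 141] → cuts [8, 121, 141]
  DwuIV (AGCCCC, off=2): starts [1, 17, 26, 151] → cuts [3, 19, 28, 153]
  RvuVI (GTTG, off=4): starts [33, 57, 76, 105, 110] → cuts [37, 61, 80, 109, 114]
  ZebX (ATCTAC, off=2): starts [38, 49, 67, 82, 99, 115, 134] → cuts [40, 51, 69, 84, 101, 117, 136]

Pooled cuts: [3, 8, 19, 28, 37, 40, 51, 61, 69, 80, 84, 101, 109, 114, 117, 121, 136, 141, 153]

Fragments:
  3→8: 5 bp
  8→19: 11 bp
  19→28: 9 bp
  28→37: 9 bp
  37→40: 3 bp
  40→51: 11 bp
  51→61: 10 bp
  61→69: 8 bp
  69→80: 11 bp
  80→84: 4 bp
  84→101: 17 bp
  101→109: 8 bp
  109→114: 5 bp
  114→117: 3 bp
  117→121: 4 bp
  121→136: 15 bp
  136→141: 5 bp
  141→153: 12 bp
  153→3 (wrap): 158-153+3 = 8 bp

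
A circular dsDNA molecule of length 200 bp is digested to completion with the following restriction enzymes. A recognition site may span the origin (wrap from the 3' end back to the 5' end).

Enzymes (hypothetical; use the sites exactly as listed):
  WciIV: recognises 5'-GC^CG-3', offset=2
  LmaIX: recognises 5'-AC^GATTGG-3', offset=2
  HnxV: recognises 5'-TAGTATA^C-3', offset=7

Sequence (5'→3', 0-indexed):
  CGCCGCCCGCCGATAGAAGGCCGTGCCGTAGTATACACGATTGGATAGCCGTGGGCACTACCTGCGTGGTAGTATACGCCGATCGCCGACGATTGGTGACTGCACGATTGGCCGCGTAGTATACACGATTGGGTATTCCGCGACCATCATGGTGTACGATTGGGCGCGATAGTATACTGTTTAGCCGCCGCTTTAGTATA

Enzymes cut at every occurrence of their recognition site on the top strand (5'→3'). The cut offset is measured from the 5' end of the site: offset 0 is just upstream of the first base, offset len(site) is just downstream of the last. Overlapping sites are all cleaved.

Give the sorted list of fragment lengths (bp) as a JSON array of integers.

Site scan:
  WciIV GCCG/2: at [1, 8, 19, 24, 47, 77, 84, 110, 183, 186] ⇒ [3, 10, 21, 26, 49, 79, 86, 112, 185, 188]
  LmaIX ACGATTGG/2: at [36, 88, 103, 124, 155] ⇒ [38, 90, 105, 126, 157]
  HnxV TAGTATAC/7: at [28, 69, 116, 169, 193] ⇒ [0, 35, 76, 123, 176]

All cut coordinates (distinct, sorted): [0, 3, 10, 21, 26, 35, 38, 49, 76, 79, 86, 90, 105, 112, 123, 126, 157, 176, 185, 188]

Fragment lengths:
  0→3: 3 bp
  3→10: 7 bp
  10→21: 11 bp
  21→26: 5 bp
  26→35: 9 bp
  35→38: 3 bp
  38→49: 11 bp
  49→76: 27 bp
  76→79: 3 bp
  79→86: 7 bp
  86→90: 4 bp
  90→105: 15 bp
  105→112: 7 bp
  112→123: 11 bp
  123→126: 3 bp
  126→157: 31 bp
  157→176: 19 bp
  176→185: 9 bp
  185→188: 3 bp
  188→0 (wrap): 200-188+0 = 12 bp

[3,3,3,3,3,4,5,7,7,7,9,9,11,11,11,12,15,19,27,31]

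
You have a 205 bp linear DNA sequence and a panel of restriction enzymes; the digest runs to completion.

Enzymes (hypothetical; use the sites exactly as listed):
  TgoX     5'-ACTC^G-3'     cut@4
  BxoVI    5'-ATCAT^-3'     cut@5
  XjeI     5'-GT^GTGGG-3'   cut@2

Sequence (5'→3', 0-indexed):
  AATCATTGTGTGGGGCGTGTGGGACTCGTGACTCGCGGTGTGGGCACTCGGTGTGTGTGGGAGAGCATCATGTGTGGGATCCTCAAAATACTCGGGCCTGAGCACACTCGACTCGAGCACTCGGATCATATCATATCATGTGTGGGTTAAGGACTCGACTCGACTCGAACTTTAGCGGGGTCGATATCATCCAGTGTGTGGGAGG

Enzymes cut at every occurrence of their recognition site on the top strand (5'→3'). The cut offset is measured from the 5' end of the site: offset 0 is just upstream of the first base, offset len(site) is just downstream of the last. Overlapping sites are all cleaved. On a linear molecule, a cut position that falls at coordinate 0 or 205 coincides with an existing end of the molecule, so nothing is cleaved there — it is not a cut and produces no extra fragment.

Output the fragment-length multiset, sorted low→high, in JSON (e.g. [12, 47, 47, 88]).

Site scan:
  TgoX (ACTCG, off=4): starts [23, 30, 45, 89, 105, 110, 118, 152, 157, 162] → cuts [27, 34, 49, 93, 109, 114, 122, 156, 161, 166]
  BxoVI (ATCAT, off=5): starts [1, 66, 124, 129, 134, 185] → cuts [6, 71, 129, 134, 139, 190]
  XjeI (GTGTGGG, off=2): starts [7, 16, 37, 54, 71, 139, 195] → cuts [9, 18, 39, 56, 73, 141, 197]

Pooled cuts: [6, 9, 18, 27, 34, 39, 49, 56, 71, 73, 93, 109, 114, 122, 129, 134, 139, 141, 156, 161, 166, 190, 197]

Fragments:
  [0,6): 6 bp
  [6,9): 3 bp
  [9,18): 9 bp
  [18,27): 9 bp
  [27,34): 7 bp
  [34,39): 5 bp
  [39,49): 10 bp
  [49,56): 7 bp
  [56,71): 15 bp
  [71,73): 2 bp
  [73,93): 20 bp
  [93,109): 16 bp
  [109,114): 5 bp
  [114,122): 8 bp
  [122,129): 7 bp
  [129,134): 5 bp
  [134,139): 5 bp
  [139,141): 2 bp
  [141,156): 15 bp
  [156,161): 5 bp
  [161,166): 5 bp
  [166,190): 24 bp
  [190,197): 7 bp
  [197,205): 8 bp

[2,2,3,5,5,5,5,5,5,6,7,7,7,7,8,8,9,9,10,15,15,16,20,24]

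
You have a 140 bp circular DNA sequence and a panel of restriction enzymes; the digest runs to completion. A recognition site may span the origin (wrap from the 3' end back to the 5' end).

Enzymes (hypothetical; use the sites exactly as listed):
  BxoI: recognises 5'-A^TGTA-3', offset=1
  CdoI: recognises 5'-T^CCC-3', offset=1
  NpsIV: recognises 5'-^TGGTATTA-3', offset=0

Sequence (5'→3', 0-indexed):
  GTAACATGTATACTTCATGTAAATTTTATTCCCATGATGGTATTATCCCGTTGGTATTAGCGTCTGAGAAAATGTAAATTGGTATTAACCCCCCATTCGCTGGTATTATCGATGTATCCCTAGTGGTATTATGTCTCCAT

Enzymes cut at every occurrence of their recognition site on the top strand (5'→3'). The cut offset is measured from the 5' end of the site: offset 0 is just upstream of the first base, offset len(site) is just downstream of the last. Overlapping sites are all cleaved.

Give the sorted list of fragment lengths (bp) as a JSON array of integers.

[5,5,6,7,7,7,9,11,12,13,16,21,21]

Scan for sites:
  BxoI (ATGTA, off=1): starts [5, 16, 71, 111, 138] → cuts [6, 17, 72, 112, 139]
  CdoI (TCCC, off=1): starts [29, 45, 116] → cuts [30, 46, 117]
  NpsIV (TGGTATTA, off=0): starts [37, 51, 79, 100, 123] → cuts [37, 51, 79, 100, 123]

Pooled cuts: [6, 17, 30, 37, 46, 51, 72, 79, 100, 112, 117, 123, 139]

Fragments:
  6→17: 11 bp
  17→30: 13 bp
  30→37: 7 bp
  37→46: 9 bp
  46→51: 5 bp
  51→72: 21 bp
  72→79: 7 bp
  79→100: 21 bp
  100→112: 12 bp
  112→117: 5 bp
  117→123: 6 bp
  123→139: 16 bp
  139→6 (wrap): 140-139+6 = 7 bp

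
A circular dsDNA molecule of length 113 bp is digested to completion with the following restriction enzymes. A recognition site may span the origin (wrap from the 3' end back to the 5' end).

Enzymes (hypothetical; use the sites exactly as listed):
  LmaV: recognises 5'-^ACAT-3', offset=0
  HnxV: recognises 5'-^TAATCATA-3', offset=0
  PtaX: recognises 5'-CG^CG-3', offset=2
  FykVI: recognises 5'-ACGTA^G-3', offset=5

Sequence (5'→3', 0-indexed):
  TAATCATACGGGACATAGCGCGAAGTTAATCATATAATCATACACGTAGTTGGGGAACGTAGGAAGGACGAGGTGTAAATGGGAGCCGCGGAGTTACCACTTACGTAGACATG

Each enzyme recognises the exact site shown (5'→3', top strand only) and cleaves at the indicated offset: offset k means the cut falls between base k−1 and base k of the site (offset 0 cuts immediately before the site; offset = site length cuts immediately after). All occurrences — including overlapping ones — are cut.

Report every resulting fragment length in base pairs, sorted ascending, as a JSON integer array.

Per-enzyme occurrences:
  LmaV (ACAT, off=0): starts [12, 108] → cuts [12, 108]
  HnxV (TAATCATA, off=0): starts [0, 26, 34] → cuts [0, 26, 34]
  PtaX (CGCG, off=2): starts [18, 86] → cuts [20, 88]
  FykVI (ACGTAG, off=5): starts [43, 56, 102] → cuts [48, 61, 107]

Pooled cuts: [0, 12, 20, 26, 34, 48, 61, 88, 107, 108]

Fragment lengths:
  0→12: 12 bp
  12→20: 8 bp
  20→26: 6 bp
  26→34: 8 bp
  34→48: 14 bp
  48→61: 13 bp
  61→88: 27 bp
  88→107: 19 bp
  107→108: 1 bp
  108→0 (wrap): 113-108+0 = 5 bp

[1,5,6,8,8,12,13,14,19,27]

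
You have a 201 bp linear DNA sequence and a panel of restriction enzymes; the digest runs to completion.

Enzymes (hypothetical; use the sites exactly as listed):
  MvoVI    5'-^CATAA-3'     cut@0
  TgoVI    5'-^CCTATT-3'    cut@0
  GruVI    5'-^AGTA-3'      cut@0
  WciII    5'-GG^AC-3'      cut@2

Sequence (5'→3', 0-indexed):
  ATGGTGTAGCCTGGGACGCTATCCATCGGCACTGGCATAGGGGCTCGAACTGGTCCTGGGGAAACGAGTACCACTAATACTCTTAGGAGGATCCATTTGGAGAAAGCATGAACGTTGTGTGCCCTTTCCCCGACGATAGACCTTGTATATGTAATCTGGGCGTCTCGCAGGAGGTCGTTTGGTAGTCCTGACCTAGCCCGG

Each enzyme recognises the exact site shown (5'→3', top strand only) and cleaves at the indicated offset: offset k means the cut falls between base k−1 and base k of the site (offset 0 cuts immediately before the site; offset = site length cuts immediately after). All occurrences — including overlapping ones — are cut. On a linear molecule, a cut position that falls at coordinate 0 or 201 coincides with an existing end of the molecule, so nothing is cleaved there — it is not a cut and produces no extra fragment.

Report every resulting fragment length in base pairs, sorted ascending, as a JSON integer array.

Site scan:
  MvoVI (CATAA, off=0): no sites
  TgoVI (CCTATT, off=0): no sites
  GruVI (AGTA, off=0): starts [66] → cuts [66]
  WciII (GGAC, off=2): starts [13] → cuts [15]

All cut coordinates (distinct, sorted): [15, 66]

Fragments:
  [0,15): 15 bp
  [15,66): 51 bp
  [66,201): 135 bp

[15,51,135]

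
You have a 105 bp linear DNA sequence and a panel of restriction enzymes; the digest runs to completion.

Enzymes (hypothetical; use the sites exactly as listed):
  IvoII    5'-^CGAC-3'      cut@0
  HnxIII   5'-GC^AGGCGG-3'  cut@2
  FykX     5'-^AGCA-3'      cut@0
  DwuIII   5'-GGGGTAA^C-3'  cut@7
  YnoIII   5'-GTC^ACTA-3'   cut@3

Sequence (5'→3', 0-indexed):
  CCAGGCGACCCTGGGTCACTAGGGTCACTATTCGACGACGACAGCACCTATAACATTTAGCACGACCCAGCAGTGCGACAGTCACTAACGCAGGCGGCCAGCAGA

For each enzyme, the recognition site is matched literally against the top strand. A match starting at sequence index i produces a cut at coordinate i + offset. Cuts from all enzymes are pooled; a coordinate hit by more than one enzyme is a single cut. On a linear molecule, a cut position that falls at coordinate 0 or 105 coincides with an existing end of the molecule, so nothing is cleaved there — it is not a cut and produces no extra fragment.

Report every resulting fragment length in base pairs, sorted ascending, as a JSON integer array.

[3,3,4,4,5,6,6,6,7,8,8,8,9,12,16]

Site scan:
  IvoII (CGAC, off=0): starts [5, 32, 35, 38, 62, 75] → cuts [5, 32, 35, 38, 62, 75]
  HnxIII (GCAGGCGG, off=2): starts [89] → cuts [91]
  FykX (AGCA, off=0): starts [42, 58, 68, 99] → cuts [42, 58, 68, 99]
  DwuIII (GGGGTAAC, off=7): no sites
  YnoIII (GTCACTA, off=3): starts [14, 23, 80] → cuts [17, 26, 83]

Pooled cuts: [5, 17, 26, 32, 35, 38, 42, 58, 62, 68, 75, 83, 91, 99]

Fragment lengths:
  [0,5): 5 bp
  [5,17): 12 bp
  [17,26): 9 bp
  [26,32): 6 bp
  [32,35): 3 bp
  [35,38): 3 bp
  [38,42): 4 bp
  [42,58): 16 bp
  [58,62): 4 bp
  [62,68): 6 bp
  [68,75): 7 bp
  [75,83): 8 bp
  [83,91): 8 bp
  [91,99): 8 bp
  [99,105): 6 bp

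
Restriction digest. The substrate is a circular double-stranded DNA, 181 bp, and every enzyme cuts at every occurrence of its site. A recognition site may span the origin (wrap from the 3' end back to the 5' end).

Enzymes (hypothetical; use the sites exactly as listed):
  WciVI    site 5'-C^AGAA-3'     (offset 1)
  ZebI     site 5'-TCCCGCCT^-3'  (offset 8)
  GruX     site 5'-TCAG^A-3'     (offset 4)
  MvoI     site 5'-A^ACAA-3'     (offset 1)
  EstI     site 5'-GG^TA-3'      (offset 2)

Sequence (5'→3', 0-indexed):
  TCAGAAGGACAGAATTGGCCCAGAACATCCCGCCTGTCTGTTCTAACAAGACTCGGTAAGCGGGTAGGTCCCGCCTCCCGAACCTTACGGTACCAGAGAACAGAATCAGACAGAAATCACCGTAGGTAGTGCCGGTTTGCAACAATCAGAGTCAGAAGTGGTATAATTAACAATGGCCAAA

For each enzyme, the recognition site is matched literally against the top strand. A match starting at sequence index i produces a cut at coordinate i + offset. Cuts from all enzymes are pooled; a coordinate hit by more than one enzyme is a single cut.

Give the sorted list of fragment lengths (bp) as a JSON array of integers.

[2,2,2,4,6,6,8,8,8,8,10,11,11,11,12,14,14,14,15,15]

Site scan:
  WciVI (CAGAA, off=1): starts [1, 9, 20, 100, 110, 152] → cuts [2, 10, 21, 101, 111, 153]
  ZebI (TCCCGCCT, off=8): starts [27, 68] → cuts [35, 76]
  GruX (TCAGA, off=4): starts [0, 105, 145, 151] → cuts [4, 109, 149, 155]
  MvoI (AACAA, off=1): starts [44, 140, 168] → cuts [45, 141, 169]
  EstI (GGTA, off=2): starts [54, 62, 88, 124, 159] → cuts [56, 64, 90, 126, 161]

Pooled cuts: [2, 4, 10, 21, 35, 45, 56, 64, 76, 90, 101, 109, 111, 126, 141, 149, 153, 155, 161, 169]

Fragment lengths:
  2→4: 2 bp
  4→10: 6 bp
  10→21: 11 bp
  21→35: 14 bp
  35→45: 10 bp
  45→56: 11 bp
  56→64: 8 bp
  64→76: 12 bp
  76→90: 14 bp
  90→101: 11 bp
  101→109: 8 bp
  109→111: 2 bp
  111→126: 15 bp
  126→141: 15 bp
  141→149: 8 bp
  149→153: 4 bp
  153→155: 2 bp
  155→161: 6 bp
  161→169: 8 bp
  169→2 (wrap): 181-169+2 = 14 bp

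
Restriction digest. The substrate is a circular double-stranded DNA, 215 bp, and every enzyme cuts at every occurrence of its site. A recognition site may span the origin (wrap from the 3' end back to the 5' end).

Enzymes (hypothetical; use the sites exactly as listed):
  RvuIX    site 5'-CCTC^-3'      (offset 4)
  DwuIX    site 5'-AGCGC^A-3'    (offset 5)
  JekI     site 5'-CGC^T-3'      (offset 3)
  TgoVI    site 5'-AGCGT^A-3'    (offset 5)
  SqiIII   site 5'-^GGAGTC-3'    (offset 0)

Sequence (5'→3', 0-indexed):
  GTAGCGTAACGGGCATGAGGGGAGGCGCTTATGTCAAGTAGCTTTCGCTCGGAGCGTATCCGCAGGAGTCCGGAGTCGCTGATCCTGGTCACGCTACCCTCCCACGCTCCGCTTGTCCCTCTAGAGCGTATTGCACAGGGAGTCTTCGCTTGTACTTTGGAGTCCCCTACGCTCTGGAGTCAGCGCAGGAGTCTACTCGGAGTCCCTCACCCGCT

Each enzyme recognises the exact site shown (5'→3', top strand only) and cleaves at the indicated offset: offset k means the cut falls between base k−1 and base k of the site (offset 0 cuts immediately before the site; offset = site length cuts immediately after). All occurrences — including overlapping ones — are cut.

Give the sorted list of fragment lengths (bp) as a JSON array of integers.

Scan for sites:
  RvuIX CCTC/4: at [97, 117, 204] ⇒ [101, 121, 208]
  DwuIX AGCGCA/5: at [181] ⇒ [186]
  JekI CGCT/3: at [25, 45, 76, 91, 104, 109, 146, 169, 211] ⇒ [28, 48, 79, 94, 107, 112, 149, 172, 214]
  TgoVI AGCGTA/5: at [2, 52, 124] ⇒ [7, 57, 129]
  SqiIII GGAGTC/0: at [64, 71, 138, 158, 175, 187, 198] ⇒ [64, 71, 138, 158, 175, 187, 198]

Pooled cuts: [7, 28, 48, 57, 64, 71, 79, 94, 101, 107, 112, 121, 129, 138, 149, 158, 172, 175, 186, 187, 198, 208, 214]

Fragments:
  7→28: 21 bp
  28→48: 20 bp
  48→57: 9 bp
  57→64: 7 bp
  64→71: 7 bp
  71→79: 8 bp
  79→94: 15 bp
  94→101: 7 bp
  101→107: 6 bp
  107→112: 5 bp
  112→121: 9 bp
  121→129: 8 bp
  129→138: 9 bp
  138→149: 11 bp
  149→158: 9 bp
  158→172: 14 bp
  172→175: 3 bp
  175→186: 11 bp
  186→187: 1 bp
  187→198: 11 bp
  198→208: 10 bp
  208→214: 6 bp
  214→7 (wrap): 215-214+7 = 8 bp

[1,3,5,6,6,7,7,7,8,8,8,9,9,9,9,10,11,11,11,14,15,20,21]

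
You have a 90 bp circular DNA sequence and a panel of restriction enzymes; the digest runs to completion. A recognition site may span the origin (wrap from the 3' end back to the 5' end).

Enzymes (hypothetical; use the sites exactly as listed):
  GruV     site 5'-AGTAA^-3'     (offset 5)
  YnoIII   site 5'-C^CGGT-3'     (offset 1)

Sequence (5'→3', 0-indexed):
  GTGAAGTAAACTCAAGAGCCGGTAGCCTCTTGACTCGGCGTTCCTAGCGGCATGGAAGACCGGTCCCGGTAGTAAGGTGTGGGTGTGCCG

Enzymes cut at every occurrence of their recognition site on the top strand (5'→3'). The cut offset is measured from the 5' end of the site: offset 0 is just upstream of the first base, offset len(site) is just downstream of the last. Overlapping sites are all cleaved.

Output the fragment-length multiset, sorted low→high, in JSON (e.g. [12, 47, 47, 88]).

[6,9,10,11,13,41]

Per-enzyme occurrences:
  GruV AGTAA/5: at [4, 70] ⇒ [9, 75]
  YnoIII CCGGT/1: at [18, 59, 65, 87] ⇒ [19, 60, 66, 88]

Pooled cuts: [9, 19, 60, 66, 75, 88]

Fragments:
  9→19: 10 bp
  19→60: 41 bp
  60→66: 6 bp
  66→75: 9 bp
  75→88: 13 bp
  88→9 (wrap): 90-88+9 = 11 bp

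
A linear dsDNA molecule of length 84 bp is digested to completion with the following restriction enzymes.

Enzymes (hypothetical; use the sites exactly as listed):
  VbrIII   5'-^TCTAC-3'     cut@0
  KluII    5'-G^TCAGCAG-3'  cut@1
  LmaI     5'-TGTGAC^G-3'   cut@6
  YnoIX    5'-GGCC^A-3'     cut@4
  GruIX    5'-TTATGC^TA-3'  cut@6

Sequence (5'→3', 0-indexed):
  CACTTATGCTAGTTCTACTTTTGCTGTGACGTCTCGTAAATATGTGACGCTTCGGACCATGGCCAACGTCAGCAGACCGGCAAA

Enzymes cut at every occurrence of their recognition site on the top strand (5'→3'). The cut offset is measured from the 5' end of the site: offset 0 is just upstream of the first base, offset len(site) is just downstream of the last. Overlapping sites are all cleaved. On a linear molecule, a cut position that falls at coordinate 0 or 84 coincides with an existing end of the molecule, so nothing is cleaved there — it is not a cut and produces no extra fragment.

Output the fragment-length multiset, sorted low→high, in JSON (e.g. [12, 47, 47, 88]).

Per-enzyme occurrences:
  VbrIII (TCTAC, off=0): starts [13] → cuts [13]
  KluII (GTCAGCAG, off=1): starts [67] → cuts [68]
  LmaI (TGTGACG, off=6): starts [24, 42] → cuts [30, 48]
  YnoIX (GGCCA, off=4): starts [60] → cuts [64]
  GruIX (TTATGCTA, off=6): starts [3] → cuts [9]

All cut coordinates (distinct, sorted): [9, 13, 30, 48, 64, 68]

Fragment lengths:
  [0,9): 9 bp
  [9,13): 4 bp
  [13,30): 17 bp
  [30,48): 18 bp
  [48,64): 16 bp
  [64,68): 4 bp
  [68,84): 16 bp

[4,4,9,16,16,17,18]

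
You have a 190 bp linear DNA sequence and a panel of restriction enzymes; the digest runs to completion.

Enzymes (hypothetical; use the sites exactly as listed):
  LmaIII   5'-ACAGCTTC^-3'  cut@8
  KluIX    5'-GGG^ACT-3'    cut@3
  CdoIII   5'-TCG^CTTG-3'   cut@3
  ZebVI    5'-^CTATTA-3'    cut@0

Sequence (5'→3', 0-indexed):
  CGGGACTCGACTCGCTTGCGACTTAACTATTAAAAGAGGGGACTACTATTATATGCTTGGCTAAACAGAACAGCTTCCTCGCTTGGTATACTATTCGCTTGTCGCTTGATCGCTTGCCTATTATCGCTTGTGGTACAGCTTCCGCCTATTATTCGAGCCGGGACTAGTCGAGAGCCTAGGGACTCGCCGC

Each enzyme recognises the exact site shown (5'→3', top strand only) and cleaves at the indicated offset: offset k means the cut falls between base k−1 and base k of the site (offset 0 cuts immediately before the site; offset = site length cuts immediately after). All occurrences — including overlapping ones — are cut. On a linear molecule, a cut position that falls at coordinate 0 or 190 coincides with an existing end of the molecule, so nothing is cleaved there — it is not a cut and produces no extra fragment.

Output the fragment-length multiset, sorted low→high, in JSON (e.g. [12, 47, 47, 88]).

[3,4,4,4,5,7,8,9,9,10,12,15,16,16,17,19,32]

Site scan:
  LmaIII (ACAGCTTC, off=8): starts [69, 134] → cuts [77, 142]
  KluIX (GGGACT, off=3): starts [1, 38, 159, 178] → cuts [4, 41, 162, 181]
  CdoIII (TCGCTTG, off=3): starts [11, 78, 94, 101, 109, 123] → cuts [14, 81, 97, 104, 112, 126]
  ZebVI (CTATTA, off=0): starts [26, 45, 117, 145] → cuts [26, 45, 117, 145]

All cut coordinates (distinct, sorted): [4, 14, 26, 41, 45, 77, 81, 97, 104, 112, 117, 126, 142, 145, 162, 181]

Fragment lengths:
  [0,4): 4 bp
  [4,14): 10 bp
  [14,26): 12 bp
  [26,41): 15 bp
  [41,45): 4 bp
  [45,77): 32 bp
  [77,81): 4 bp
  [81,97): 16 bp
  [97,104): 7 bp
  [104,112): 8 bp
  [112,117): 5 bp
  [117,126): 9 bp
  [126,142): 16 bp
  [142,145): 3 bp
  [145,162): 17 bp
  [162,181): 19 bp
  [181,190): 9 bp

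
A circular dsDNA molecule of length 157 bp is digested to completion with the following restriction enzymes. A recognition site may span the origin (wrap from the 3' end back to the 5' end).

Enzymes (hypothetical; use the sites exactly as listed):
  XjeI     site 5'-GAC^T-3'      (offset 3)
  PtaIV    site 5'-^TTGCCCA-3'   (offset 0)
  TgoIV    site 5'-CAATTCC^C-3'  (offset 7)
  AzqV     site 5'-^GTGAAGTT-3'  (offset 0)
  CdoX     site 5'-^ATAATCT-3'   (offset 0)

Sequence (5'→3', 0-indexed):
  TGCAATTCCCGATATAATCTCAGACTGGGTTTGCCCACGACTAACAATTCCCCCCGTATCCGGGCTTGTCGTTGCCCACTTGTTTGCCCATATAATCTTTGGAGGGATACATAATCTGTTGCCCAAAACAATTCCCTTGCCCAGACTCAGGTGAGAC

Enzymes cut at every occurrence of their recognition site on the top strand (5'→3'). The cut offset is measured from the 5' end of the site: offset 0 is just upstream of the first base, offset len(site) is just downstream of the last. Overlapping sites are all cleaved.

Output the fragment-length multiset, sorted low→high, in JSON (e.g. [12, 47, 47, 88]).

[1,4,5,8,8,9,10,10,11,11,12,12,17,19,20]

Scan for sites:
  XjeI GACT/3: at [22, 38, 143, 154] ⇒ [0, 25, 41, 146]
  PtaIV TTGCCCA/0: at [30, 71, 83, 118, 136] ⇒ [30, 71, 83, 118, 136]
  TgoIV CAATTCCC/7: at [2, 44, 128] ⇒ [9, 51, 135]
  AzqV (GTGAAGTT, off=0): no sites
  CdoX ATAATCT/0: at [13, 91, 110] ⇒ [13, 91, 110]

Pooled cuts: [0, 9, 13, 25, 30, 41, 51, 71, 83, 91, 110, 118, 135, 136, 146]

Fragments:
  0→9: 9 bp
  9→13: 4 bp
  13→25: 12 bp
  25→30: 5 bp
  30→41: 11 bp
  41→51: 10 bp
  51→71: 20 bp
  71→83: 12 bp
  83→91: 8 bp
  91→110: 19 bp
  110→118: 8 bp
  118→135: 17 bp
  135→136: 1 bp
  136→146: 10 bp
  146→0 (wrap): 157-146+0 = 11 bp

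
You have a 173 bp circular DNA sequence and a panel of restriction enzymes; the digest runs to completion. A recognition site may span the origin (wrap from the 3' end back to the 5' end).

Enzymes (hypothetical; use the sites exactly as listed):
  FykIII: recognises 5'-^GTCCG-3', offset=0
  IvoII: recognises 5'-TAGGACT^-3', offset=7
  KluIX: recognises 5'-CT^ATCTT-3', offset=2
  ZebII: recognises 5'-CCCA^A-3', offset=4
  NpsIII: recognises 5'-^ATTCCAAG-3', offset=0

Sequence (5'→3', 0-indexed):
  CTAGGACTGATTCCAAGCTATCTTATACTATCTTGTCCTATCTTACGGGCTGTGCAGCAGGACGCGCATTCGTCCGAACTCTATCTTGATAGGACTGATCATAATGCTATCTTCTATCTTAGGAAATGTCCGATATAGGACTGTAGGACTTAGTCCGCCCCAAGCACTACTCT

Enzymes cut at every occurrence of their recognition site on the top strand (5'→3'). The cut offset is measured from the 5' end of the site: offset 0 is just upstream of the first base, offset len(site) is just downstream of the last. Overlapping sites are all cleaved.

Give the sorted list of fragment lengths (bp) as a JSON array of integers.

[1,2,7,8,10,10,10,10,11,12,12,14,15,19,32]

Per-enzyme occurrences:
  FykIII GTCCG/0: at [71, 127, 152] ⇒ [71, 127, 152]
  IvoII TAGGACT/7: at [1, 89, 135, 143] ⇒ [8, 96, 142, 150]
  KluIX CTATCTT/2: at [17, 27, 37, 80, 106, 113] ⇒ [19, 29, 39, 82, 108, 115]
  ZebII CCCAA/4: at [158] ⇒ [162]
  NpsIII ATTCCAAG/0: at [9] ⇒ [9]

All cut coordinates (distinct, sorted): [8, 9, 19, 29, 39, 71, 82, 96, 108, 115, 127, 142, 150, 152, 162]

Fragment lengths:
  8→9: 1 bp
  9→19: 10 bp
  19→29: 10 bp
  29→39: 10 bp
  39→71: 32 bp
  71→82: 11 bp
  82→96: 14 bp
  96→108: 12 bp
  108→115: 7 bp
  115→127: 12 bp
  127→142: 15 bp
  142→150: 8 bp
  150→152: 2 bp
  152→162: 10 bp
  162→8 (wrap): 173-162+8 = 19 bp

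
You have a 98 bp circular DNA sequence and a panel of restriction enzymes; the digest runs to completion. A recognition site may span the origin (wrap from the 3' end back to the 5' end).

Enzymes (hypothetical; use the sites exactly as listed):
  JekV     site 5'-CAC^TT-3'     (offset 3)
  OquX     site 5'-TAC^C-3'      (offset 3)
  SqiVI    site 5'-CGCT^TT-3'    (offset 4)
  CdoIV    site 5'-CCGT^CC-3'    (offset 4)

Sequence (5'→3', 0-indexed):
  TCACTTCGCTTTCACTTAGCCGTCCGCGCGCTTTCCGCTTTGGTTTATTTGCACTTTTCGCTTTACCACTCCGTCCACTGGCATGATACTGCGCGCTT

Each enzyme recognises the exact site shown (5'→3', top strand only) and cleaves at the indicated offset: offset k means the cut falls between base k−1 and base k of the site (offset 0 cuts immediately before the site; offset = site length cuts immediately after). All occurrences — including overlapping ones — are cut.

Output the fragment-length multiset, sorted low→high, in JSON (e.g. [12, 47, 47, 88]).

Scan for sites:
  JekV (CACTT, off=3): starts [1, 12, 51] → cuts [4, 15, 54]
  OquX (TACC, off=3): starts [63] → cuts [66]
  SqiVI (CGCTTT, off=4): starts [6, 28, 35, 58, 93] → cuts [10, 32, 39, 62, 97]
  CdoIV (CCGTCC, off=4): starts [19, 70] → cuts [23, 74]

All cut coordinates (distinct, sorted): [4, 10, 15, 23, 32, 39, 54, 62, 66, 74, 97]

Fragment lengths:
  4→10: 6 bp
  10→15: 5 bp
  15→23: 8 bp
  23→32: 9 bp
  32→39: 7 bp
  39→54: 15 bp
  54→62: 8 bp
  62→66: 4 bp
  66→74: 8 bp
  74→97: 23 bp
  97→4 (wrap): 98-97+4 = 5 bp

[4,5,5,6,7,8,8,8,9,15,23]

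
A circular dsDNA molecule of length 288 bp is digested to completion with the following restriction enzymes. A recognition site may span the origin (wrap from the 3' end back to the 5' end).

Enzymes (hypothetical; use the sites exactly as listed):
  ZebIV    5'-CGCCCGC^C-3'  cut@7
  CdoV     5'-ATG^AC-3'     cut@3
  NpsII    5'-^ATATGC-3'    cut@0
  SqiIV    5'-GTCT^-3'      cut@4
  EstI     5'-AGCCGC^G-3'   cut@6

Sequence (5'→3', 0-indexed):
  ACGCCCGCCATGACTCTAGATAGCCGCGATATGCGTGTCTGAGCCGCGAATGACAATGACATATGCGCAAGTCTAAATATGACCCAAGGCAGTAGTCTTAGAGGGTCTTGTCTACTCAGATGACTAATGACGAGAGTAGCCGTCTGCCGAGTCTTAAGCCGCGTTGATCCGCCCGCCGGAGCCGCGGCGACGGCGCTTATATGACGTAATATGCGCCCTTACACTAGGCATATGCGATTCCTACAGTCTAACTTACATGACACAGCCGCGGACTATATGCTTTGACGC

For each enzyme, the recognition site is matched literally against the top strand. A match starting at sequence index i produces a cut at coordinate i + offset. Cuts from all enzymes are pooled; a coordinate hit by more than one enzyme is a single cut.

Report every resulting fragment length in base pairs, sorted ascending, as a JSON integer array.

Per-enzyme occurrences:
  ZebIV CGCCCGCC/7: at [1, 169] ⇒ [8, 176]
  CdoV ATGAC/3: at [9, 49, 55, 78, 119, 126, 200, 256] ⇒ [12, 52, 58, 81, 122, 129, 203, 259]
  NpsII ATATGC/0: at [28, 60, 208, 229, 274] ⇒ [28, 60, 208, 229, 274]
  SqiIV GTCT/4: at [36, 70, 94, 104, 109, 141, 150, 245] ⇒ [40, 74, 98, 108, 113, 145, 154, 249]
  EstI AGCCGCG/6: at [21, 41, 156, 179, 263] ⇒ [27, 47, 162, 185, 269]

Pooled cuts: [8, 12, 27, 28, 40, 47, 52, 58, 60, 74, 81, 98, 108, 113, 122, 129, 145, 154, 162, 176, 185, 203, 208, 229, 249, 259, 269, 274]

Fragments:
  8→12: 4 bp
  12→27: 15 bp
  27→28: 1 bp
  28→40: 12 bp
  40→47: 7 bp
  47→52: 5 bp
  52→58: 6 bp
  58→60: 2 bp
  60→74: 14 bp
  74→81: 7 bp
  81→98: 17 bp
  98→108: 10 bp
  108→113: 5 bp
  113→122: 9 bp
  122→129: 7 bp
  129→145: 16 bp
  145→154: 9 bp
  154→162: 8 bp
  162→176: 14 bp
  176→185: 9 bp
  185→203: 18 bp
  203→208: 5 bp
  208→229: 21 bp
  229→249: 20 bp
  249→259: 10 bp
  259→269: 10 bp
  269→274: 5 bp
  274→8 (wrap): 288-274+8 = 22 bp

[1,2,4,5,5,5,5,6,7,7,7,8,9,9,9,10,10,10,12,14,14,15,16,17,18,20,21,22]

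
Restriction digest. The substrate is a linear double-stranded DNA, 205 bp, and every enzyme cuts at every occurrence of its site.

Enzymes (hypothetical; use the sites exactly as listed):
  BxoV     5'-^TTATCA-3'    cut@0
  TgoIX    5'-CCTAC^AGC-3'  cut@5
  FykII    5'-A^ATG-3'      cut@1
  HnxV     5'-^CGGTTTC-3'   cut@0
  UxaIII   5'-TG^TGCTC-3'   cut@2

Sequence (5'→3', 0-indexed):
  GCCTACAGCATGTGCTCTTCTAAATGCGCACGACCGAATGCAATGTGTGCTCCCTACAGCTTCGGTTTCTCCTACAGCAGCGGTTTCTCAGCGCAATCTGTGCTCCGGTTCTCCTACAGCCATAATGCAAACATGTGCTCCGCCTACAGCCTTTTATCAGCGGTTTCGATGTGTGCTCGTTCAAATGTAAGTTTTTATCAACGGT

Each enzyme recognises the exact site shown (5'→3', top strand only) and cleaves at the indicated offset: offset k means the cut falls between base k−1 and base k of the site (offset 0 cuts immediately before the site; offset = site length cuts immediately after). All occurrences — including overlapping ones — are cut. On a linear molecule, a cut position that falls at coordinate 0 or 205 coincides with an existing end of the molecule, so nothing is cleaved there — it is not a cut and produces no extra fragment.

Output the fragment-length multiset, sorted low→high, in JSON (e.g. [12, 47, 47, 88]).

[5,5,5,5,6,6,6,7,7,10,10,11,11,11,11,12,13,13,14,17,20]

Site scan:
  BxoV TTATCA/0: at [153, 194] ⇒ [153, 194]
  TgoIX CCTACAGC/5: at [1, 52, 70, 112, 142] ⇒ [6, 57, 75, 117, 147]
  FykII AATG/1: at [22, 36, 41, 123, 183] ⇒ [23, 37, 42, 124, 184]
  HnxV CGGTTTC/0: at [62, 80, 160] ⇒ [62, 80, 160]
  UxaIII TGTGCTC/2: at [10, 45, 98, 133, 171] ⇒ [12, 47, 100, 135, 173]

All cut coordinates (distinct, sorted): [6, 12, 23, 37, 42, 47, 57, 62, 75, 80, 100, 117, 124, 135, 147, 153, 160, 173, 184, 194]

Fragment lengths:
  [0,6): 6 bp
  [6,12): 6 bp
  [12,23): 11 bp
  [23,37): 14 bp
  [37,42): 5 bp
  [42,47): 5 bp
  [47,57): 10 bp
  [57,62): 5 bp
  [62,75): 13 bp
  [75,80): 5 bp
  [80,100): 20 bp
  [100,117): 17 bp
  [117,124): 7 bp
  [124,135): 11 bp
  [135,147): 12 bp
  [147,153): 6 bp
  [153,160): 7 bp
  [160,173): 13 bp
  [173,184): 11 bp
  [184,194): 10 bp
  [194,205): 11 bp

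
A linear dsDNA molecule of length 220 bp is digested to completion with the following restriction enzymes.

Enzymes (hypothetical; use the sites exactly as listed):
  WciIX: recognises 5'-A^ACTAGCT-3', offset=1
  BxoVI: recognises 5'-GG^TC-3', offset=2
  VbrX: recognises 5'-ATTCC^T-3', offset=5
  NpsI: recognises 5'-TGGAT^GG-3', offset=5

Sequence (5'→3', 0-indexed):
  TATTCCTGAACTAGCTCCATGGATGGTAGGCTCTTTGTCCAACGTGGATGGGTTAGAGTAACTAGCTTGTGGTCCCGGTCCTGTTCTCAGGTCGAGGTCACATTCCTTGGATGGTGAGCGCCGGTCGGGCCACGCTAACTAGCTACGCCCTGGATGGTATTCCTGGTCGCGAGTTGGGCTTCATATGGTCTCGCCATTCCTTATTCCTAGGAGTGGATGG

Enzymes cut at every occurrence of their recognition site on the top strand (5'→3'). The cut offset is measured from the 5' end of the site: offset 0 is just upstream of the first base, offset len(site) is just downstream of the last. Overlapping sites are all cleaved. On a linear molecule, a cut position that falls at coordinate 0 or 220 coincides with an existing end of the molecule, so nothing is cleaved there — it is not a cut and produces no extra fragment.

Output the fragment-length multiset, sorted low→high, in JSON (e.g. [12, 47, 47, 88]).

Per-enzyme occurrences:
  WciIX AACTAGCT/1: at [8, 59, 136] ⇒ [9, 60, 137]
  BxoVI GGTC/2: at [70, 76, 89, 95, 122, 164, 186] ⇒ [72, 78, 91, 97, 124, 166, 188]
  VbrX ATTCCT/5: at [1, 101, 158, 195, 202] ⇒ [6, 106, 163, 200, 207]
  NpsI TGGATGG/5: at [19, 44, 107, 150, 213] ⇒ [24, 49, 112, 155, 218]

Pooled cuts: [6, 9, 24, 49, 60, 72, 78, 91, 97, 106, 112, 124, 137, 155, 163, 166, 188, 200, 207, 218]

Fragment lengths:
  [0,6): 6 bp
  [6,9): 3 bp
  [9,24): 15 bp
  [24,49): 25 bp
  [49,60): 11 bp
  [60,72): 12 bp
  [72,78): 6 bp
  [78,91): 13 bp
  [91,97): 6 bp
  [97,106): 9 bp
  [106,112): 6 bp
  [112,124): 12 bp
  [124,137): 13 bp
  [137,155): 18 bp
  [155,163): 8 bp
  [163,166): 3 bp
  [166,188): 22 bp
  [188,200): 12 bp
  [200,207): 7 bp
  [207,218): 11 bp
  [218,220): 2 bp

[2,3,3,6,6,6,6,7,8,9,11,11,12,12,12,13,13,15,18,22,25]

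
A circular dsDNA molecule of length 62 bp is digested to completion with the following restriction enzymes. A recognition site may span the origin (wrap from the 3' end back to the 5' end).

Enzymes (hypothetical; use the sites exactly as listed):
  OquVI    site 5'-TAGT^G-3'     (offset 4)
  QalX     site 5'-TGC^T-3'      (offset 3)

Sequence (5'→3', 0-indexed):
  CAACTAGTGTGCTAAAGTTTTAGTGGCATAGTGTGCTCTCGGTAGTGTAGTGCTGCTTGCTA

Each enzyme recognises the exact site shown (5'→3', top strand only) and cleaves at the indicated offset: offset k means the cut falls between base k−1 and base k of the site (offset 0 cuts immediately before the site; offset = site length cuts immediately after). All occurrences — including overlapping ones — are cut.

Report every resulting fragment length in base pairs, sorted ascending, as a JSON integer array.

[2,3,4,4,4,5,8,10,10,12]

Site scan:
  OquVI (TAGTG, off=4): starts [4, 20, 28, 42, 47] → cuts [8, 24, 32, 46, 51]
  QalX (TGCT, off=3): starts [9, 33, 50, 53, 57] → cuts [12, 36, 53, 56, 60]

Pooled cuts: [8, 12, 24, 32, 36, 46, 51, 53, 56, 60]

Fragments:
  8→12: 4 bp
  12→24: 12 bp
  24→32: 8 bp
  32→36: 4 bp
  36→46: 10 bp
  46→51: 5 bp
  51→53: 2 bp
  53→56: 3 bp
  56→60: 4 bp
  60→8 (wrap): 62-60+8 = 10 bp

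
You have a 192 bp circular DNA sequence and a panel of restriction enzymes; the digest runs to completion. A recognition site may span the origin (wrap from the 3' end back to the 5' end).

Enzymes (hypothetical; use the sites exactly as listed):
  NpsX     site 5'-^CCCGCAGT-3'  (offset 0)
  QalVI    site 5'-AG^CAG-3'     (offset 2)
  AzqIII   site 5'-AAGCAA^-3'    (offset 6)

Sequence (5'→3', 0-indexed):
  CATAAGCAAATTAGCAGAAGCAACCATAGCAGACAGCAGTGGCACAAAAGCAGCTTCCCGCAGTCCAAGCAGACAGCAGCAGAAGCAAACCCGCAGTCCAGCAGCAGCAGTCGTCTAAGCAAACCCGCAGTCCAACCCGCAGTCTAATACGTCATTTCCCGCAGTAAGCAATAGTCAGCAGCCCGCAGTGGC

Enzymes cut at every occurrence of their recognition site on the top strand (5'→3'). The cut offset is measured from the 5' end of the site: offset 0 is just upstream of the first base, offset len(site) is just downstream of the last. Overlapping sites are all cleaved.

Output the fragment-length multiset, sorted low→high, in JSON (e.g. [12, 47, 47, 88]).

[1,1,3,3,3,3,5,6,6,7,7,7,9,9,12,12,13,14,14,15,20,22]

Site scan:
  NpsX (CCCGCAGT, off=0): starts [56, 89, 123, 135, 157, 181] → cuts [56, 89, 123, 135, 157, 181]
  QalVI (AGCAG, off=2): starts [12, 27, 34, 48, 67, 74, 77, 99, 102, 105, 176] → cuts [14, 29, 36, 50, 69, 76, 79, 101, 104, 107, 178]
  AzqIII (AAGCAA, off=6): starts [3, 17, 82, 116, 165] → cuts [9, 23, 88, 122, 171]

Pooled cuts: [9, 14, 23, 29, 36, 50, 56, 69, 76, 79, 88, 89, 101, 104, 107, 122, 123, 135, 157, 171, 178, 181]

Fragments:
  9→14: 5 bp
  14→23: 9 bp
  23→29: 6 bp
  29→36: 7 bp
  36→50: 14 bp
  50→56: 6 bp
  56→69: 13 bp
  69→76: 7 bp
  76→79: 3 bp
  79→88: 9 bp
  88→89: 1 bp
  89→101: 12 bp
  101→104: 3 bp
  104→107: 3 bp
  107→122: 15 bp
  122→123: 1 bp
  123→135: 12 bp
  135→157: 22 bp
  157→171: 14 bp
  171→178: 7 bp
  178→181: 3 bp
  181→9 (wrap): 192-181+9 = 20 bp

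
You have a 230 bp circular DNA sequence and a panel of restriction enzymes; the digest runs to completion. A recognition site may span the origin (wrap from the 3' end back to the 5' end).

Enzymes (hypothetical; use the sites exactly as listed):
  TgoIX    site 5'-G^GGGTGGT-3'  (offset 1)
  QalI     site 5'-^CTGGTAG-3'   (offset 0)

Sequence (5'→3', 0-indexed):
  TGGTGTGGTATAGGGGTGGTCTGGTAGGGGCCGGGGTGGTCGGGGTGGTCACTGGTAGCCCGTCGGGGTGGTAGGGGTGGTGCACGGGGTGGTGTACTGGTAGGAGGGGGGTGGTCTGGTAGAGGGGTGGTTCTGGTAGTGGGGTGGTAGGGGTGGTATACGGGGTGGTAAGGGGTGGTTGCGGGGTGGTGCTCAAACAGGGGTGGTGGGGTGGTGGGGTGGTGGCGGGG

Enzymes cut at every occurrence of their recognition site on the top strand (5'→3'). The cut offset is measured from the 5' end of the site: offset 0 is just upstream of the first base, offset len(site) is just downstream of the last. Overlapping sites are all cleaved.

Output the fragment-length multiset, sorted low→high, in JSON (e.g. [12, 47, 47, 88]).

[7,7,8,8,8,9,9,9,9,9,9,10,10,11,11,12,12,12,13,14,16,17]

Site scan:
  TgoIX GGGGTGGT/1: at [12, 32, 41, 64, 73, 85, 107, 123, 140, 149, 161, 171, 182, 199, 207, 215, 226] ⇒ [13, 33, 42, 65, 74, 86, 108, 124, 141, 150, 162, 172, 183, 200, 208, 216, 227]
  QalI CTGGTAG/0: at [20, 51, 96, 115, 132] ⇒ [20, 51, 96, 115, 132]

Pooled cuts: [13, 20, 33, 42, 51, 65, 74, 86, 96, 108, 115, 124, 132, 141, 150, 162, 172, 183, 200, 208, 216, 227]

Fragments:
  13→20: 7 bp
  20→33: 13 bp
  33→42: 9 bp
  42→51: 9 bp
  51→65: 14 bp
  65→74: 9 bp
  74→86: 12 bp
  86→96: 10 bp
  96→108: 12 bp
  108→115: 7 bp
  115→124: 9 bp
  124→132: 8 bp
  132→141: 9 bp
  141→150: 9 bp
  150→162: 12 bp
  162→172: 10 bp
  172→183: 11 bp
  183→200: 17 bp
  200→208: 8 bp
  208→216: 8 bp
  216→227: 11 bp
  227→13 (wrap): 230-227+13 = 16 bp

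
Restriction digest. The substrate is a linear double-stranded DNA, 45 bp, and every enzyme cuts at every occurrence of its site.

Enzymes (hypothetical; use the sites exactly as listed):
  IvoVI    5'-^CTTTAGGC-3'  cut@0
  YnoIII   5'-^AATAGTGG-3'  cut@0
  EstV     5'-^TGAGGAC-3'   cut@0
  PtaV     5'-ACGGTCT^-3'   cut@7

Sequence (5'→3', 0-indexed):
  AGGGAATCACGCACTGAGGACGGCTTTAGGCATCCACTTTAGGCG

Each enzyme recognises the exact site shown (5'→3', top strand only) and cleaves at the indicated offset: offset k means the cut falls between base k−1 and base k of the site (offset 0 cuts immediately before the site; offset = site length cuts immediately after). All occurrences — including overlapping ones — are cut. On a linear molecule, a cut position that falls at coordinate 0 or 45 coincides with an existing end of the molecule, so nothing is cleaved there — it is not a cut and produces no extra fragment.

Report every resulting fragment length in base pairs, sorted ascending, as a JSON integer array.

[9,9,13,14]

Site scan:
  IvoVI CTTTAGGC/0: at [23, 36] ⇒ [23, 36]
  YnoIII (AATAGTGG, off=0): no sites
  EstV TGAGGAC/0: at [14] ⇒ [14]
  PtaV (ACGGTCT, off=7): no sites

All cut coordinates (distinct, sorted): [14, 23, 36]

Fragments:
  [0,14): 14 bp
  [14,23): 9 bp
  [23,36): 13 bp
  [36,45): 9 bp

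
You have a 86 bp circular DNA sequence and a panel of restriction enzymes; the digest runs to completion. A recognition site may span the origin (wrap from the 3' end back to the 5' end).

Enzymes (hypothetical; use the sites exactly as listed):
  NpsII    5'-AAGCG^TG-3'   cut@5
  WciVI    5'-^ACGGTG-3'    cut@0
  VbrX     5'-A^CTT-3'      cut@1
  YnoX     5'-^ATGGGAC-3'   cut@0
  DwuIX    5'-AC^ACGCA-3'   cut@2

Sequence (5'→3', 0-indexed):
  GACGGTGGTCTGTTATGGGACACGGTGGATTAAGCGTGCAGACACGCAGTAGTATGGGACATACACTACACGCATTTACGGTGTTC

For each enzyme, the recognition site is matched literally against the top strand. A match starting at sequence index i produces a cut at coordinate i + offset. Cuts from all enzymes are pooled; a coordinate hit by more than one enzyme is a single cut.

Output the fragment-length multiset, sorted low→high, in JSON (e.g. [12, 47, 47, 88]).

Per-enzyme occurrences:
  NpsII AAGCGTG/5: at [31] ⇒ [36]
  WciVI ACGGTG/0: at [1, 21, 77] ⇒ [1, 21, 77]
  VbrX (ACTT, off=1): no sites
  YnoX ATGGGAC/0: at [14, 53] ⇒ [14, 53]
  DwuIX ACACGCA/2: at [41, 67] ⇒ [43, 69]

All cut coordinates (distinct, sorted): [1, 14, 21, 36, 43, 53, 69, 77]

Fragments:
  1→14: 13 bp
  14→21: 7 bp
  21→36: 15 bp
  36→43: 7 bp
  43→53: 10 bp
  53→69: 16 bp
  69→77: 8 bp
  77→1 (wrap): 86-77+1 = 10 bp

[7,7,8,10,10,13,15,16]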